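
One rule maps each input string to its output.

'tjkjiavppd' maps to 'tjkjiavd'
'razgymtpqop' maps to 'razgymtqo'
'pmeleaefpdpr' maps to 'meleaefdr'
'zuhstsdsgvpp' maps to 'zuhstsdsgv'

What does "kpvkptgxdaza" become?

Each output is the input with this applied: remove every "p".
For "kpvkptgxdaza" the result is "kvktgxdaza".

kvktgxdaza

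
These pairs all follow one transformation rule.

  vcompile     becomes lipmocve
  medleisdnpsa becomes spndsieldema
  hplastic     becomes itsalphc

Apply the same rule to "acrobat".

aborcat

The rule is to reverse the string, then move the first character to the end.
Applying both steps to "acrobat": "taborca", then "aborcat".
(Check on "hplastic": → "citsalph" → "itsalphc" ✓)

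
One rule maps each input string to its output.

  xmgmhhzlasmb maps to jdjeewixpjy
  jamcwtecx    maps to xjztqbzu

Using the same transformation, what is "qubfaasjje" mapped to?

rycxxpggb

The rule is to delete the first character, then shift every letter 3 places backward in the alphabet (wrapping around).
Applying both steps to "qubfaasjje": "ubfaasjje", then "rycxxpggb".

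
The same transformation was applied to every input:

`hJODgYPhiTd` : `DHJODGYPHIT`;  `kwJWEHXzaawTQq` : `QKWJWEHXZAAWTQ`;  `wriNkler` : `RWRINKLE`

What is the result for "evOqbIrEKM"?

MEVOQBIREK

The rule is to move the last character to the front, then convert every letter to uppercase.
Starting from "evOqbIrEKM": after the first operation, "MevOqbIrEK"; after the second, "MEVOQBIREK".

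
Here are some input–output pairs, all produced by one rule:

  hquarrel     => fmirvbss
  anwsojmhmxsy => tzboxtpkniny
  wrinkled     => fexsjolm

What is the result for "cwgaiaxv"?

ywdxhbjb

The rule is to shift every letter 1 place forward in the alphabet (wrapping around), then move the last 2 characters to the front (rotate right by 2).
"cwgaiaxv" → "ywdxhbjb".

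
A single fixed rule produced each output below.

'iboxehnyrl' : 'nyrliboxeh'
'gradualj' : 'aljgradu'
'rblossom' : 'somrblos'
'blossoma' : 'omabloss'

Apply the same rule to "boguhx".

hxbogu

Rule — move the first character to the end, then swap the front and back halves of the string.
Doing the same to "boguhx": "hxbogu".
(Check on "blossoma": → "lossomab" → "omabloss" ✓)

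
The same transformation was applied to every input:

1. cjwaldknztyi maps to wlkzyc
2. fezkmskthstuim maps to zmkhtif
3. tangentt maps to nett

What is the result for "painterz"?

What's happening: move the first 2 characters to the end (rotate left by 2), then keep every other character starting from the first (positions 1st, 3rd, 5th, ...).
"painterz" → "interzpa" → "itrp".

itrp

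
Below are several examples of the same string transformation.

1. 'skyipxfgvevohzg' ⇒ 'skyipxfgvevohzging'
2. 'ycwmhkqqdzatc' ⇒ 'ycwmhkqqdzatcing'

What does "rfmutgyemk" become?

Each output is the input with this applied: append "ing".
Applying that to "rfmutgyemk" gives "rfmutgyemking".

rfmutgyemking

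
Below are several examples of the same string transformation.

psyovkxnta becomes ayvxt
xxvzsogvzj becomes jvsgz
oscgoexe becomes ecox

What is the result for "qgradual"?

What's happening: swap the first and last characters, then keep every other character starting from the first (positions 1st, 3rd, 5th, ...).
For "qgradual" the result is "lrda".

lrda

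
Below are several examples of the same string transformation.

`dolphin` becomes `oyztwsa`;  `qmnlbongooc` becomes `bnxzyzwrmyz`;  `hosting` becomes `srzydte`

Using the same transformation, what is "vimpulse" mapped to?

gptdxwaf

Rule — shift every letter 11 places forward in the alphabet (wrapping around), then take characters alternately from the front and the back (1st, last, 2nd, 2nd-last, ...).
For "vimpulse", step one produces "gtxafwdp"; step two turns that into "gptdxwaf".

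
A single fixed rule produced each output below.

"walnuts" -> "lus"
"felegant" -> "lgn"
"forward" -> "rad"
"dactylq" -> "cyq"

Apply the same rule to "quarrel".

arl

Each output is the input with this applied: delete the first character, then keep every other character starting from the second (positions 2nd, 4th, 6th, ...).
Applying both steps to "quarrel": "uarrel", then "arl".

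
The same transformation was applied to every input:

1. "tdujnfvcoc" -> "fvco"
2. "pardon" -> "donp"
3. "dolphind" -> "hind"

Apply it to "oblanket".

In each case the input is transformed by: swap the front and back halves of the string, then keep only the first 4 characters.
Starting from "oblanket": after the first operation, "nketobla"; after the second, "nket".

nket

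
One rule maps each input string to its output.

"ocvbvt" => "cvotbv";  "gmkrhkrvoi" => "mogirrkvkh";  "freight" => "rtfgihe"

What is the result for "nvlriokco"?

vonkrclio

Rule — swap each adjacent pair of characters (1↔2, 3↔4, ...), then take characters alternately from the front and the back (1st, last, 2nd, 2nd-last, ...).
Working it through for "nvlriokco": intermediate "vnrloicko", final "vonkrclio".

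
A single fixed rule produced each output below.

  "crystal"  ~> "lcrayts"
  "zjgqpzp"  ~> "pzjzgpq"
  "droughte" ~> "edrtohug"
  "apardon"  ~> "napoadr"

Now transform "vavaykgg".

Rule — swap the first and last characters, then take characters alternately from the front and the back (1st, last, 2nd, 2nd-last, ...).
Starting from "vavaykgg": after the first operation, "gavaykgv"; after the second, "gvagvkay".

gvagvkay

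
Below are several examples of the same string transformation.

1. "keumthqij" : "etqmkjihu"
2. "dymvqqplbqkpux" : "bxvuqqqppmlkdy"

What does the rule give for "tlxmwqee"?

ewtqmlex

In each case the input is transformed by: sort the characters into reverse alphabetical order, then swap the first and last characters.
On "tlxmwqee": the first step gives "xwtqmlee", and the second then gives "ewtqmlex".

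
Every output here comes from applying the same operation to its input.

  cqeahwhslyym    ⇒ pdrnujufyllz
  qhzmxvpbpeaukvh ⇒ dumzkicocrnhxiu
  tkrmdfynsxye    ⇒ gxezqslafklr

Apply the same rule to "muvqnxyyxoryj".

zhidakllkbelw

The rule is to shift every letter 13 places forward in the alphabet (wrapping around) — i.e. ROT13.
"muvqnxyyxoryj" → "zhidakllkbelw".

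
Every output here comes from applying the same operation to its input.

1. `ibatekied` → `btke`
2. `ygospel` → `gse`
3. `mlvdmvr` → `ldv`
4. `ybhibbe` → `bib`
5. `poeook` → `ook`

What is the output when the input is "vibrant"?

The rule is to keep every other character starting from the second (positions 2nd, 4th, 6th, ...).
So "vibrant" becomes "irn".

irn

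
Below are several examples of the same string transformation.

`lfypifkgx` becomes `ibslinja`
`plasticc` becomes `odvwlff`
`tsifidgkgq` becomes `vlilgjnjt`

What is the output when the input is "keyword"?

Each output is the input with this applied: shift every letter 3 places forward in the alphabet (wrapping around), then delete the first character.
For "keyword", step one produces "nhbzrug"; step two turns that into "hbzrug".
(Check on "plasticc": → "sodvwlff" → "odvwlff" ✓)

hbzrug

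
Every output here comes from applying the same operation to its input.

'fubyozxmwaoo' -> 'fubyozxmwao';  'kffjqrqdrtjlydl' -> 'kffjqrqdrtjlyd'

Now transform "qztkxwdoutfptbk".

In each case the input is transformed by: delete the last character.
Doing the same to "qztkxwdoutfptbk": "qztkxwdoutfptb".

qztkxwdoutfptb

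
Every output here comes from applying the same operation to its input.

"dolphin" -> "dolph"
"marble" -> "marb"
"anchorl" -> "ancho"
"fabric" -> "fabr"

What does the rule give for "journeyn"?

journe

The rule is to delete the last 2 characters.
So "journeyn" becomes "journe".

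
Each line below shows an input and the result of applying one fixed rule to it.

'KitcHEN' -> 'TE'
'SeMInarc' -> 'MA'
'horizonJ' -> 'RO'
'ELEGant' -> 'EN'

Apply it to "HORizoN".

Looking at the pairs, the operation is to keep one character in every 3, starting at position 3 (positions 3rd, 6th, 9th, ...), then convert every letter to uppercase.
On "HORizoN": the first step gives "Ro", and the second then gives "RO".

RO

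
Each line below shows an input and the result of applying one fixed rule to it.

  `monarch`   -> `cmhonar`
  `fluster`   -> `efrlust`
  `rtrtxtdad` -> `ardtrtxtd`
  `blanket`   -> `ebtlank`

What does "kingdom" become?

The pattern: swap the first and last characters, then move the last 2 characters to the front (rotate right by 2).
Doing the same to "kingdom": "okmingd".

okmingd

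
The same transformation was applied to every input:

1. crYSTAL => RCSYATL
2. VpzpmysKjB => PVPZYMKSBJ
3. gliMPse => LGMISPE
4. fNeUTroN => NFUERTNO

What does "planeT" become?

Each output is the input with this applied: swap each adjacent pair of characters (1↔2, 3↔4, ...), then convert every letter to uppercase.
On "planeT": the first step gives "lpnaTe", and the second then gives "LPNATE".

LPNATE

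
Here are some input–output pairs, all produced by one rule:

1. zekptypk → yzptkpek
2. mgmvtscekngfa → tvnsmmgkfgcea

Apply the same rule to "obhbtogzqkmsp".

The rule is to sort the characters into reverse alphabetical order, then swap each adjacent pair of characters (1↔2, 3↔4, ...).
On "obhbtogzqkmsp" that produces "tzqsopmohkbgb".
(Check on "mgmvtscekngfa": → "vtsnmmkggfeca" → "tvnsmmgkfgcea" ✓)

tzqsopmohkbgb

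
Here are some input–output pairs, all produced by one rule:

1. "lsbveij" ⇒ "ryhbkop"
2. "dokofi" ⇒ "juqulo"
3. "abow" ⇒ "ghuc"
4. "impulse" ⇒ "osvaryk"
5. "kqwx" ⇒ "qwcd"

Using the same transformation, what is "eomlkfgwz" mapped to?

kusrqlmcf

The transformation: shift every letter 6 places forward in the alphabet (wrapping around).
Applying that to "eomlkfgwz" gives "kusrqlmcf".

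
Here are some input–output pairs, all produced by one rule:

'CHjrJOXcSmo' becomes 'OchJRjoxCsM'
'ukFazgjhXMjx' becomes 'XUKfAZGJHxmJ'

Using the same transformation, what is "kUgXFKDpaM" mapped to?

Rule — flip the case of every letter, then move the last character to the front.
On "kUgXFKDpaM": the first step gives "KuGxfkdPAm", and the second then gives "mKuGxfkdPA".

mKuGxfkdPA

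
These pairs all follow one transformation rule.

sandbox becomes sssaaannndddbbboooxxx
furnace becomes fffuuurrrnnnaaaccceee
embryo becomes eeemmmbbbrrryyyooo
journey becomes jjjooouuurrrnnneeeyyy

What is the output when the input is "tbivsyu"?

tttbbbiiivvvsssyyyuuu

Rule — repeat every character 3 times.
For "tbivsyu" the result is "tttbbbiiivvvsssyyyuuu".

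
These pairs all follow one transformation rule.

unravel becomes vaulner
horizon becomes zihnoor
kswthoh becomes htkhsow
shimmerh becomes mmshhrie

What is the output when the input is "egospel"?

pselgeo

The pattern: take characters alternately from the front and the back (1st, last, 2nd, 2nd-last, ...), then move the last 2 characters to the front (rotate right by 2).
Doing the same to "egospel": "pselgeo".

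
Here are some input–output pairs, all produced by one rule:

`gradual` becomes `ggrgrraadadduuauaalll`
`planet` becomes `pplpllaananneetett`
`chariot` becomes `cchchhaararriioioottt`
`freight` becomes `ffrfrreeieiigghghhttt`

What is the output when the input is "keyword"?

kkekeeyywywwoororrddd

Rule — repeat every character 3 times, then swap each adjacent pair of characters (1↔2, 3↔4, ...).
So "keyword" becomes "kkekeeyywywwoororrddd".
(Check on "freight": → "fffrrreeeiiiggghhhttt" → "ffrfrreeieiigghghhttt" ✓)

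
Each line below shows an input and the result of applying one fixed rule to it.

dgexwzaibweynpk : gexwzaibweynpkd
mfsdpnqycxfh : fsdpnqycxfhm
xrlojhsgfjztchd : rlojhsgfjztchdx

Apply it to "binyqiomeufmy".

inyqiomeufmyb

The rule is to move the first character to the end.
Doing the same to "binyqiomeufmy": "inyqiomeufmyb".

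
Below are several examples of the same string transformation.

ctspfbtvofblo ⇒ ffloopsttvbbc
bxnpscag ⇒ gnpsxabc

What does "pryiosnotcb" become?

Looking at the pairs, the operation is to sort the characters into alphabetical order, then move the first 3 characters to the end (rotate left by 3).
On "pryiosnotcb": the first step gives "bcinooprsty", and the second then gives "nooprstybci".

nooprstybci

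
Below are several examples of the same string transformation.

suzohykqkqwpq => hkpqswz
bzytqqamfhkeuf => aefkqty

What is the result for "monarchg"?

agmo

The rule is to sort the characters into alphabetical order, then keep every other character starting from the first (positions 1st, 3rd, 5th, ...).
On "monarchg": the first step gives "acghmnor", and the second then gives "agmo".
(Check on "bzytqqamfhkeuf": → "abeffhkmqqtuyz" → "aefkqty" ✓)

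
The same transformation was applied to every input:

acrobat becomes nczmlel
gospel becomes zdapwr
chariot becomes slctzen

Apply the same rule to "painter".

Each output is the input with this applied: move the first character to the end, then shift every letter 11 places forward in the alphabet (wrapping around).
Working it through for "painter": intermediate "ainterp", final "ltyepca".

ltyepca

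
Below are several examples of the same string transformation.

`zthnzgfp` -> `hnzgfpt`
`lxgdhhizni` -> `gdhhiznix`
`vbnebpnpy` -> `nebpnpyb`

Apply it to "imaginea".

Each output is the input with this applied: delete the first character, then move the first character to the end.
"imaginea" → "maginea" → "agineam".

agineam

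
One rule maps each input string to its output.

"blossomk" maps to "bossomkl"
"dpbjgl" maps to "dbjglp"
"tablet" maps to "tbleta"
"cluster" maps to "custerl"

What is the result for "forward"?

The pattern: move the first character to the end, then swap the first and last characters.
On "forward": the first step gives "orwardf", and the second then gives "frwardo".

frwardo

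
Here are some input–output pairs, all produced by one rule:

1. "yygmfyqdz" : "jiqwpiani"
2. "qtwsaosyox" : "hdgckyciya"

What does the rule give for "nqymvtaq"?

aaiwfdkx

Rule — swap the first and last characters, then shift every letter 10 places forward in the alphabet (wrapping around).
Applying both steps to "nqymvtaq": "qqymvtan", then "aaiwfdkx".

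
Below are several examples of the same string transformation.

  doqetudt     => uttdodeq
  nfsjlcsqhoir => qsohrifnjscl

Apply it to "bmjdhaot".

ahtombdj

In each case the input is transformed by: swap the front and back halves of the string, then swap each adjacent pair of characters (1↔2, 3↔4, ...).
Applying both steps to "bmjdhaot": "haotbmjd", then "ahtombdj".
(Check on "nfsjlcsqhoir": → "sqhoirnfsjlc" → "qsohrifnjscl" ✓)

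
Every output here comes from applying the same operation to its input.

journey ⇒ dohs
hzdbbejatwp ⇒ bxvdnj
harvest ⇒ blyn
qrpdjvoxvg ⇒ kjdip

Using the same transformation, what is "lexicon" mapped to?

frwh

The pattern: keep every other character starting from the first (positions 1st, 3rd, 5th, ...), then shift every letter 6 places backward in the alphabet (wrapping around).
On "lexicon" that produces "frwh".
(Check on "hzdbbejatwp": → "hdbjtp" → "bxvdnj" ✓)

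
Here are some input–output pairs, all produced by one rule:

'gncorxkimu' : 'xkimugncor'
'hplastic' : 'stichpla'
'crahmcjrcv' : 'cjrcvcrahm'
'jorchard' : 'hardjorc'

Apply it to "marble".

Each output is the input with this applied: swap the front and back halves of the string.
Doing the same to "marble": "blemar".

blemar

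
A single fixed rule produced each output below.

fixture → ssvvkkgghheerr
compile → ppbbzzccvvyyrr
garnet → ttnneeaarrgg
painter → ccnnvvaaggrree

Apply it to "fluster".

The pattern: shift every letter 13 places forward in the alphabet (wrapping around) — i.e. ROT13, then double every character.
Applying both steps to "fluster": "syhfgre", then "ssyyhhffggrree".

ssyyhhffggrree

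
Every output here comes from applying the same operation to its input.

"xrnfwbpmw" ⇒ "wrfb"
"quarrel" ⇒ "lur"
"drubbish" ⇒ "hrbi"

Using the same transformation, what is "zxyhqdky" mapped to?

Looking at the pairs, the operation is to move the last 2 characters to the front (rotate right by 2), then keep every other character starting from the second (positions 2nd, 4th, 6th, ...).
On "zxyhqdky": the first step gives "kyzxyhqd", and the second then gives "yxhd".
(Check on "quarrel": → "elquarr" → "lur" ✓)

yxhd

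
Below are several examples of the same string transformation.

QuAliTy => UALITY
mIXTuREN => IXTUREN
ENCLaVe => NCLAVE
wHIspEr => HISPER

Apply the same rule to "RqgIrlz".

QGIRLZ

Looking at the pairs, the operation is to delete the first character, then convert every letter to uppercase.
"RqgIrlz" → "QGIRLZ".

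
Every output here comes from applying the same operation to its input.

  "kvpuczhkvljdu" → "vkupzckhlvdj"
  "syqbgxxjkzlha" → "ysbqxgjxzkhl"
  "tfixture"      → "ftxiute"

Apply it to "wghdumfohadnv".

The pattern: swap each adjacent pair of characters (1↔2, 3↔4, ...), then delete the last character.
"wghdumfohadnv" → "gwdhmuofahnd".
(Check on "kvpuczhkvljdu": → "vkupzckhlvdju" → "vkupzckhlvdj" ✓)

gwdhmuofahnd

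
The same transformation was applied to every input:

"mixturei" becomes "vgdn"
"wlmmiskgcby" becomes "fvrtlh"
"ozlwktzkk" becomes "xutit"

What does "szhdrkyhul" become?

bqahd

Rule — keep every other character starting from the first (positions 1st, 3rd, 5th, ...), then shift every letter 9 places forward in the alphabet (wrapping around).
On "szhdrkyhul": the first step gives "shryu", and the second then gives "bqahd".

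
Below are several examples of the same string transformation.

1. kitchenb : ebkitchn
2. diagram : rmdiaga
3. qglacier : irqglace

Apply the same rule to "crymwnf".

wfcrymn

The rule is to move the last 2 characters to the front (rotate right by 2), then swap the first and last characters.
"crymwnf" → "nfcrymw" → "wfcrymn".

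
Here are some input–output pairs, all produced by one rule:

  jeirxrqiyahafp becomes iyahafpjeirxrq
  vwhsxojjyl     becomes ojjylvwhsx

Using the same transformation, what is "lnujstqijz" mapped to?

tqijzlnujs

Rule — swap the front and back halves of the string.
For "lnujstqijz" the result is "tqijzlnujs".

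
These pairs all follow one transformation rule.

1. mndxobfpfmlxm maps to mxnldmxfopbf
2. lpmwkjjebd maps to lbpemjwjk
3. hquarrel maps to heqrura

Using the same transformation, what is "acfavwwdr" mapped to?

Looking at the pairs, the operation is to delete the last character, then take characters alternately from the front and the back (1st, last, 2nd, 2nd-last, ...).
Starting from "acfavwwdr": after the first operation, "acfavwwd"; after the second, "adcwfwav".
(Check on "mndxobfpfmlxm": → "mndxobfpfmlx" → "mxnldmxfopbf" ✓)

adcwfwav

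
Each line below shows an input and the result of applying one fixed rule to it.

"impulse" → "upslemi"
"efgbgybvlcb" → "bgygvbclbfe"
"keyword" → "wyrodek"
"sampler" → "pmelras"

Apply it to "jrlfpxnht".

flxphntrj

The rule is to swap each adjacent pair of characters (1↔2, 3↔4, ...), then move the first 2 characters to the end (rotate left by 2).
"jrlfpxnht" → "flxphntrj".
(Check on "sampler": → "aspmelr" → "pmelras" ✓)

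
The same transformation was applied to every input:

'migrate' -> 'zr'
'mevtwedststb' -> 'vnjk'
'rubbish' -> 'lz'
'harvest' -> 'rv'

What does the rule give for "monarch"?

The rule is to shift every letter 9 places backward in the alphabet (wrapping around), then keep one character in every 3, starting at position 2 (positions 2nd, 5th, 8th, ...).
On "monarch": the first step gives "dferity", and the second then gives "fi".

fi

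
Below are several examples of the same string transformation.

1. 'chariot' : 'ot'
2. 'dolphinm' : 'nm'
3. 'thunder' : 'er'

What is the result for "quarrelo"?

What's happening: keep only the last 2 characters.
"quarrelo" → "lo".

lo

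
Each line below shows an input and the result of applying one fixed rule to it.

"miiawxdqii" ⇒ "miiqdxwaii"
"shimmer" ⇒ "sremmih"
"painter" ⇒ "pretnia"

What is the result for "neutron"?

The pattern: move the first character to the end, then reverse the string.
Applying both steps to "neutron": "eutronn", then "nnortue".

nnortue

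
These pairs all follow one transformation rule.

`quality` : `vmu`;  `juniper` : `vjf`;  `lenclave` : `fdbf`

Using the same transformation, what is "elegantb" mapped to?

The pattern: shift every letter 1 place forward in the alphabet (wrapping around), then keep every other character starting from the second (positions 2nd, 4th, 6th, ...).
On "elegantb": the first step gives "fmfhbouc", and the second then gives "mhoc".

mhoc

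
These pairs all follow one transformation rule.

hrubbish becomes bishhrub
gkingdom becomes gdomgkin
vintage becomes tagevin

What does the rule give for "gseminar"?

inargsem

The pattern: move the last character to the front, then move the last 3 characters to the front (rotate right by 3).
"gseminar" → "rgsemina" → "inargsem".
(Check on "gkingdom": → "mgkingdo" → "gdomgkin" ✓)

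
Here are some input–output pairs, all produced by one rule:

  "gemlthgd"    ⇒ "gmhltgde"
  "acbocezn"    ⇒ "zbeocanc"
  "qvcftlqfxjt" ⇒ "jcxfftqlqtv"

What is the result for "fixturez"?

The rule is to take characters alternately from the front and the back (1st, last, 2nd, 2nd-last, ...), then move the first 3 characters to the end (rotate left by 3).
For "fixturez" the result is "exrtufzi".
(Check on "gemlthgd": → "gdegmhlt" → "gmhltgde" ✓)

exrtufzi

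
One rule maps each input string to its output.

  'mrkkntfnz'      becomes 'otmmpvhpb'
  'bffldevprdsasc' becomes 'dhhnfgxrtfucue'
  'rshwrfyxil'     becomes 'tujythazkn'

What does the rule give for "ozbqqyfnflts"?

qbdssahphnvu

The rule is to shift every letter 2 places forward in the alphabet (wrapping around).
So "ozbqqyfnflts" becomes "qbdssahphnvu".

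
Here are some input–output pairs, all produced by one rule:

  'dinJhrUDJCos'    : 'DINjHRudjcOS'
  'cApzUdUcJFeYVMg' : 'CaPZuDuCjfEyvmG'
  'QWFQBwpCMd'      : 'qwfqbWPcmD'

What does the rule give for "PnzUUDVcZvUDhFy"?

pNZuudvCzVudHfY

The transformation: flip the case of every letter.
On "PnzUUDVcZvUDhFy" that produces "pNZuudvCzVudHfY".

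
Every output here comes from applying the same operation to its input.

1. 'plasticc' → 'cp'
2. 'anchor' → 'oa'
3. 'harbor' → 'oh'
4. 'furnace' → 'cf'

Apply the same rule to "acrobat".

aa

What's happening: swap the first and last characters, then keep only the last 2 characters.
Applying both steps to "acrobat": "tcrobaa", then "aa".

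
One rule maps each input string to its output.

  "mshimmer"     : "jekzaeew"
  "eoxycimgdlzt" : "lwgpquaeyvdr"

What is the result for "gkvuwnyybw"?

Each output is the input with this applied: shift every letter 8 places backward in the alphabet (wrapping around), then move the last character to the front.
"gkvuwnyybw" → "ycnmofqqto" → "oycnmofqqt".

oycnmofqqt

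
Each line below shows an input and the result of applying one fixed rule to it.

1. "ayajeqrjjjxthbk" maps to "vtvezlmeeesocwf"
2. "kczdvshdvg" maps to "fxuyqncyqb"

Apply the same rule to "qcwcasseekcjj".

Rule — shift every letter 5 places backward in the alphabet (wrapping around).
So "qcwcasseekcjj" becomes "lxrxvnnzzfxee".

lxrxvnnzzfxee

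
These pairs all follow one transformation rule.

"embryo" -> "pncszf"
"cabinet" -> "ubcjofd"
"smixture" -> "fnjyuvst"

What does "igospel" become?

mhptqfj

In each case the input is transformed by: swap the first and last characters, then shift every letter 1 place forward in the alphabet (wrapping around).
Applying both steps to "igospel": "lgospei", then "mhptqfj".
(Check on "cabinet": → "tabinec" → "ubcjofd" ✓)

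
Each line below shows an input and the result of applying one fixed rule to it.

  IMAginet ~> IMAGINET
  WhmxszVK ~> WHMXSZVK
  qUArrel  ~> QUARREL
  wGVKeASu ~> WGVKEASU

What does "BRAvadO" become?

In each case the input is transformed by: convert every letter to uppercase.
For "BRAvadO" the result is "BRAVADO".

BRAVADO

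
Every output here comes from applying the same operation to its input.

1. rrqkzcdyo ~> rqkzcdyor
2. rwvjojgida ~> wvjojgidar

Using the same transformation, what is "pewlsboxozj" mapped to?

ewlsboxozjp

The rule is to move the first character to the end.
For "pewlsboxozj" the result is "ewlsboxozjp".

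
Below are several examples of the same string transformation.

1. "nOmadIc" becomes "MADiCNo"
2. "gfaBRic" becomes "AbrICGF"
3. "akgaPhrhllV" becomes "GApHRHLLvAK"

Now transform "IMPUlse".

puLSEim

The rule is to move the first 2 characters to the end (rotate left by 2), then flip the case of every letter.
For "IMPUlse", step one produces "PUlseIM"; step two turns that into "puLSEim".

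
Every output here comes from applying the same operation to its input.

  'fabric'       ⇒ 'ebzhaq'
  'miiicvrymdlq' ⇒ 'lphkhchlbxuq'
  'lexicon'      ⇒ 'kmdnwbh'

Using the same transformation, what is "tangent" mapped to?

The pattern: shift every letter 1 place backward in the alphabet (wrapping around), then take characters alternately from the front and the back (1st, last, 2nd, 2nd-last, ...).
On "tangent": the first step gives "szmfdms", and the second then gives "sszmmdf".

sszmmdf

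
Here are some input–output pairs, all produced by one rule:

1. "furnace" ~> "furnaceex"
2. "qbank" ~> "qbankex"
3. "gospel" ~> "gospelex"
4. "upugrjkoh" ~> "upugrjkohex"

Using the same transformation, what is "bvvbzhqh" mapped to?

bvvbzhqhex

The transformation: append "ex".
Applying that to "bvvbzhqh" gives "bvvbzhqhex".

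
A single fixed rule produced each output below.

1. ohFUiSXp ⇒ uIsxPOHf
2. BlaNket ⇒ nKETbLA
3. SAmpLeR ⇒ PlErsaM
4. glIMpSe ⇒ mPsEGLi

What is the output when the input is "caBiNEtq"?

IneTQCAb

The rule is to flip the case of every letter, then move the first 3 characters to the end (rotate left by 3).
Applying both steps to "caBiNEtq": "CAbIneTQ", then "IneTQCAb".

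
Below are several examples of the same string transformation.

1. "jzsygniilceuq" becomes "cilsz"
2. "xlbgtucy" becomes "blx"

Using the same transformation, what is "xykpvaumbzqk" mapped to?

What's happening: sort the characters into alphabetical order, then keep one character in every 3, starting at position 1 (positions 1st, 4th, 7th, ...).
So "xykpvaumbzqk" becomes "akqx".
(Check on "xlbgtucy": → "bcgltuxy" → "blx" ✓)

akqx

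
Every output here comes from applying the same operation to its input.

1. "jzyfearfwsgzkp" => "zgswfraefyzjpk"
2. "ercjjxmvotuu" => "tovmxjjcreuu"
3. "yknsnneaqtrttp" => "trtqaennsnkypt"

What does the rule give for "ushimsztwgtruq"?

The rule is to move the last 2 characters to the front (rotate right by 2), then reverse the string.
For "ushimsztwgtruq", step one produces "uqushimsztwgtr"; step two turns that into "rtgwtzsmihsuqu".

rtgwtzsmihsuqu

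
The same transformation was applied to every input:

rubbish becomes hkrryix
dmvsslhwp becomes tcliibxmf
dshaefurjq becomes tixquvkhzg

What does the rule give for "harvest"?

The transformation: shift every letter 10 places backward in the alphabet (wrapping around).
On "harvest" that produces "xqhluij".

xqhluij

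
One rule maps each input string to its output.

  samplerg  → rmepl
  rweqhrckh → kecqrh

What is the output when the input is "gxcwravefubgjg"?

The transformation: take characters alternately from the front and the back (1st, last, 2nd, 2nd-last, ...), then delete the first 3 characters.
For "gxcwravefubgjg", step one produces "ggxjcgwbruafve"; step two turns that into "jcgwbruafve".

jcgwbruafve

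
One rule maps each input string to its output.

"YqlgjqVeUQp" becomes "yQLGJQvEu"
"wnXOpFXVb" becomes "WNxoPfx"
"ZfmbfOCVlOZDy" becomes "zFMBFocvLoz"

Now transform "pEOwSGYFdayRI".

Looking at the pairs, the operation is to delete the last 2 characters, then flip the case of every letter.
On "pEOwSGYFdayRI": the first step gives "pEOwSGYFday", and the second then gives "PeoWsgyfDAY".

PeoWsgyfDAY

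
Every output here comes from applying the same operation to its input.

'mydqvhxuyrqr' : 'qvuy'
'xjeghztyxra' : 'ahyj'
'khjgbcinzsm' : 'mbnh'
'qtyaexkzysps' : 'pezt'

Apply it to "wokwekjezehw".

The rule is to keep one character in every 3, starting at position 2 (positions 2nd, 5th, 8th, ...), then swap the first and last characters.
Working it through for "wokwekjezehw": intermediate "oeeh", final "heeo".

heeo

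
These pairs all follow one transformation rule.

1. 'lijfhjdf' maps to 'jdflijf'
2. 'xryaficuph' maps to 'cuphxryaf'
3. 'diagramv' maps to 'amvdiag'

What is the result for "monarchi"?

chimona

The transformation: swap the front and back halves of the string, then delete the first character.
Working it through for "monarchi": intermediate "rchimona", final "chimona".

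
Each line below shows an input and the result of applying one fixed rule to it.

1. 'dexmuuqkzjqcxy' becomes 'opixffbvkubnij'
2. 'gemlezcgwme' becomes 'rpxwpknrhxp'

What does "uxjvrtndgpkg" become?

fiugceyoravr

The pattern: shift every letter 11 places forward in the alphabet (wrapping around).
For "uxjvrtndgpkg" the result is "fiugceyoravr".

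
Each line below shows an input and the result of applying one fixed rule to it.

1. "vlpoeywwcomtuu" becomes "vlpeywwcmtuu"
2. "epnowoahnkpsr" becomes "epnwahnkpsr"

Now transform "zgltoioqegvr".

zgltiqegvr

Rule — remove every "o".
Doing the same to "zgltoioqegvr": "zgltiqegvr".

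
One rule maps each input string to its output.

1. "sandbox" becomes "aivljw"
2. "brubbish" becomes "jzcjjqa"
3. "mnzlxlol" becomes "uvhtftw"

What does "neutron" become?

What's happening: shift every letter 8 places forward in the alphabet (wrapping around), then delete the last character.
Starting from "neutron": after the first operation, "vmcbzwv"; after the second, "vmcbzw".
(Check on "brubbish": → "jzcjjqap" → "jzcjjqa" ✓)

vmcbzw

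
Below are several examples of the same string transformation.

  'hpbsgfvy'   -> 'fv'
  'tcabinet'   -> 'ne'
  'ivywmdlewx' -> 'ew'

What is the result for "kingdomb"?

om

What's happening: move the last character to the front, then keep only the last 2 characters.
On "kingdomb": the first step gives "bkingdom", and the second then gives "om".
(Check on "ivywmdlewx": → "xivywmdlew" → "ew" ✓)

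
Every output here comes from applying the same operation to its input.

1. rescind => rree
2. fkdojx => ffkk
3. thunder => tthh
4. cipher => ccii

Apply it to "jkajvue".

jjkk

The rule is to double every character, then keep only the first 4 characters.
Working it through for "jkajvue": intermediate "jjkkaajjvvuuee", final "jjkk".
(Check on "rescind": → "rreesscciinndd" → "rree" ✓)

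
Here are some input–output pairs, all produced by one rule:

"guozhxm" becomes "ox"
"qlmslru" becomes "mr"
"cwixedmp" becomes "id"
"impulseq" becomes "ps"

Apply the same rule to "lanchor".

Looking at the pairs, the operation is to keep one character in every 3, starting at position 3 (positions 3rd, 6th, 9th, ...).
For "lanchor" the result is "no".

no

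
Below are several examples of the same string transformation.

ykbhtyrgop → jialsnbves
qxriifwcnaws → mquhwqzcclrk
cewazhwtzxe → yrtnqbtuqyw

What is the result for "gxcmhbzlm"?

Each output is the input with this applied: reverse the string, then shift every letter 6 places backward in the alphabet (wrapping around).
On "gxcmhbzlm": the first step gives "mlzbhmcxg", and the second then gives "gftvbgwra".

gftvbgwra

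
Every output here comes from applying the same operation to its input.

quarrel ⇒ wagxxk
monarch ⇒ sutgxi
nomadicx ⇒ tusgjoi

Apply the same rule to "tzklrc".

In each case the input is transformed by: shift every letter 6 places forward in the alphabet (wrapping around), then delete the last character.
Applying both steps to "tzklrc": "zfqrxi", then "zfqrx".

zfqrx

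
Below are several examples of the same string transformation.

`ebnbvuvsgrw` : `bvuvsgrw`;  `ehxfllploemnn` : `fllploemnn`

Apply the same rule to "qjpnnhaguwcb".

Each output is the input with this applied: delete the first 3 characters.
Doing the same to "qjpnnhaguwcb": "nnhaguwcb".

nnhaguwcb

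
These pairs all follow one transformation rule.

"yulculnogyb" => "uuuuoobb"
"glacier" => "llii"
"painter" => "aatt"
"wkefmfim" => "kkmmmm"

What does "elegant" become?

llaa

Rule — keep one character in every 3, starting at position 2 (positions 2nd, 5th, 8th, ...), then double every character.
Doing the same to "elegant": "llaa".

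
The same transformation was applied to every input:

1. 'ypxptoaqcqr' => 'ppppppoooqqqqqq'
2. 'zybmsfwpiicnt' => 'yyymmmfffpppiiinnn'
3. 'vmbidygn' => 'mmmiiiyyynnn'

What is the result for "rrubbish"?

rrrbbbiiihhh

The rule is to keep every other character starting from the second (positions 2nd, 4th, 6th, ...), then repeat every character 3 times.
"rrubbish" → "rbih" → "rrrbbbiiihhh".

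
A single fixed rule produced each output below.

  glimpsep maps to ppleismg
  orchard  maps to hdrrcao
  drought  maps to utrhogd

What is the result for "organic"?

acrigno

The pattern: take characters alternately from the front and the back (1st, last, 2nd, 2nd-last, ...), then swap the first and last characters.
"organic" → "ocrigna" → "acrigno".
(Check on "glimpsep": → "gpleismp" → "ppleismg" ✓)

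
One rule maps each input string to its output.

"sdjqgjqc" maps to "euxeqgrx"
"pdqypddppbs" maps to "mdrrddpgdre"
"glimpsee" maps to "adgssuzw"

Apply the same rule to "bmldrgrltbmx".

rfufzhpalpaz

Looking at the pairs, the operation is to move the first 3 characters to the end (rotate left by 3), then shift every letter 12 places backward in the alphabet (wrapping around).
On "bmldrgrltbmx": the first step gives "drgrltbmxbml", and the second then gives "rfufzhpalpaz".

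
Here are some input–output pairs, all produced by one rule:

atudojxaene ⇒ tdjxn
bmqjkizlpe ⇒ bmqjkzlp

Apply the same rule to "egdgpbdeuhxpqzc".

gdgpbdhxpqzc

In each case the input is transformed by: remove every vowel.
Doing the same to "egdgpbdeuhxpqzc": "gdgpbdhxpqzc".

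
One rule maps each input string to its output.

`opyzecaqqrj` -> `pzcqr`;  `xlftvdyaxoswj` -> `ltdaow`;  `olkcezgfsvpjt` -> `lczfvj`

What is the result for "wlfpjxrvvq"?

The pattern: keep every other character starting from the second (positions 2nd, 4th, 6th, ...).
So "wlfpjxrvvq" becomes "lpxvq".

lpxvq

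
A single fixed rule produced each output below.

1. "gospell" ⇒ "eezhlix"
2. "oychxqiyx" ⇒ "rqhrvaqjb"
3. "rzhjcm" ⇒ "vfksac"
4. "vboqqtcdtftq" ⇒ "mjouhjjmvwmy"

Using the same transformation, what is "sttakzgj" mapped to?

zclmmtds

The pattern: move the last 2 characters to the front (rotate right by 2), then shift every letter 7 places backward in the alphabet (wrapping around).
"sttakzgj" → "gjsttakz" → "zclmmtds".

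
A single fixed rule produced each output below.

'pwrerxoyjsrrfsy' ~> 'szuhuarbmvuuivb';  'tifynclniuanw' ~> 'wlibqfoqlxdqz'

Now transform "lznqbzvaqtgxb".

What's happening: shift every letter 3 places forward in the alphabet (wrapping around).
Applying that to "lznqbzvaqtgxb" gives "ocqtecydtwjae".

ocqtecydtwjae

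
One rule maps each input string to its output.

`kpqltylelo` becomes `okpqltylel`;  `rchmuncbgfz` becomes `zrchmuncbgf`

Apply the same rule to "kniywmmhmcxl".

What's happening: move the last character to the front.
Applying that to "kniywmmhmcxl" gives "lkniywmmhmcx".

lkniywmmhmcx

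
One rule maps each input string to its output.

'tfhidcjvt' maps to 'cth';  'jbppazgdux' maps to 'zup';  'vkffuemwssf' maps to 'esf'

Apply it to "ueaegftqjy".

fja

The rule is to keep one character in every 3, starting at position 3 (positions 3rd, 6th, 9th, ...), then move the first character to the end.
Applying that to "ueaegftqjy" gives "fja".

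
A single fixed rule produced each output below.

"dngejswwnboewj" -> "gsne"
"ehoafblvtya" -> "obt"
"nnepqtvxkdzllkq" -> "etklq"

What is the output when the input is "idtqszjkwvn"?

tzw

Each output is the input with this applied: keep one character in every 3, starting at position 3 (positions 3rd, 6th, 9th, ...).
So "idtqszjkwvn" becomes "tzw".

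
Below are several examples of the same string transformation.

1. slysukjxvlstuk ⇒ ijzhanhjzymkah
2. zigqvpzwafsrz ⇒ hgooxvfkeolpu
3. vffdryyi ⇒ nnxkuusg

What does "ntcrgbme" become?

In each case the input is transformed by: shift every letter 11 places backward in the alphabet (wrapping around), then move the last 3 characters to the front (rotate right by 3).
Starting from "ntcrgbme": after the first operation, "cirgvqbt"; after the second, "qbtcirgv".

qbtcirgv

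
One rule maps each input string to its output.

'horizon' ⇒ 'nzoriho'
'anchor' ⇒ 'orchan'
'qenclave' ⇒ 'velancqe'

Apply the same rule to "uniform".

morifun

The transformation: swap each adjacent pair of characters (1↔2, 3↔4, ...), then reverse the string.
"uniform" → "morifun".
(Check on "horizon": → "ohirozn" → "nzoriho" ✓)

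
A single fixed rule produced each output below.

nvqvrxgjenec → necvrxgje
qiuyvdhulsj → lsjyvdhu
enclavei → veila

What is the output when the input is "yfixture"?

The rule is to delete the first 3 characters, then move the last 3 characters to the front (rotate right by 3).
So "yfixture" becomes "urext".
(Check on "qiuyvdhulsj": → "yvdhulsj" → "lsjyvdhu" ✓)

urext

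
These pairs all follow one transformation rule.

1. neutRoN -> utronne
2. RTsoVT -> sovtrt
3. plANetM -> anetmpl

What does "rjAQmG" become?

What's happening: move the first 2 characters to the end (rotate left by 2), then convert every letter to lowercase.
"rjAQmG" → "AQmGrj" → "aqmgrj".

aqmgrj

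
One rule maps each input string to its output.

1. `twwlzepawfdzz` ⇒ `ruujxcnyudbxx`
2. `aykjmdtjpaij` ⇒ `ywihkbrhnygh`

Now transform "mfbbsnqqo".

kdzzqloom

Rule — shift every letter 2 places backward in the alphabet (wrapping around).
So "mfbbsnqqo" becomes "kdzzqloom".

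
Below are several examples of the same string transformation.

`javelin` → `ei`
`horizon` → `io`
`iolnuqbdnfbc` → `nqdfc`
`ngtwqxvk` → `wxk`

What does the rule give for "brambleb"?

Looking at the pairs, the operation is to keep every other character starting from the second (positions 2nd, 4th, 6th, ...), then delete the first character.
Applying both steps to "brambleb": "rmlb", then "mlb".

mlb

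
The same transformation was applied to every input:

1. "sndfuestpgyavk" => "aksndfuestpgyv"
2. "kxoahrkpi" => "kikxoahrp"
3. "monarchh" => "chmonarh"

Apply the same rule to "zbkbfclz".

czzbkbfl

In each case the input is transformed by: move the last 2 characters to the front (rotate right by 2), then swap the first and last characters.
For "zbkbfclz" the result is "czzbkbfl".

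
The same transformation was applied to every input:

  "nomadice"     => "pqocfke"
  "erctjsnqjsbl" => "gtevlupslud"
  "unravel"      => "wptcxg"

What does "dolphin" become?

fqnrjk

Looking at the pairs, the operation is to delete the last character, then shift every letter 2 places forward in the alphabet (wrapping around).
On "dolphin": the first step gives "dolphi", and the second then gives "fqnrjk".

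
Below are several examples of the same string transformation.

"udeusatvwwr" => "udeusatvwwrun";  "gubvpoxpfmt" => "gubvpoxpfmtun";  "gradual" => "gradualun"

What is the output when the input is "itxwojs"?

itxwojsun

The rule is to append "un".
On "itxwojs" that produces "itxwojsun".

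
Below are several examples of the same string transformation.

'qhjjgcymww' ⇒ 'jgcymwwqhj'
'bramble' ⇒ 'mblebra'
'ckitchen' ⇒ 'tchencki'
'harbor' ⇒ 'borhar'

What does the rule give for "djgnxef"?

The transformation: move the first 3 characters to the end (rotate left by 3).
Applying that to "djgnxef" gives "nxefdjg".

nxefdjg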